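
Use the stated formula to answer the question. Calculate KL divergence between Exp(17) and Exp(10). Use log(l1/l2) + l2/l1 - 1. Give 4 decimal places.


KL divergence for exponential family:
KL = log(l1/l2) + l2/l1 - 1.
log(17/10) = 0.530628.
10/17 = 0.588235.
KL = 0.530628 + 0.588235 - 1 = 0.1189

0.1189


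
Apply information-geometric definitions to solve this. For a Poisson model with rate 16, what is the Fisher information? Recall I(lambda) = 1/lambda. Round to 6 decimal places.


Fisher information for Poisson: I(lambda) = 1/lambda.
lambda = 16.
I(lambda) = 1/16 = 0.062500

0.062500


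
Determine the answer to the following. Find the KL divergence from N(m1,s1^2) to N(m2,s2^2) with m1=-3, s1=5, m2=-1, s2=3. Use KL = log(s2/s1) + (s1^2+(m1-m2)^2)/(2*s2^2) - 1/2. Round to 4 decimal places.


KL divergence between normal distributions:
KL = log(s2/s1) + (s1^2 + (m1-m2)^2)/(2*s2^2) - 1/2.
log(3/5) = -0.510826.
(5^2 + (-3--1)^2)/(2*3^2) = (25 + 4)/18 = 1.611111.
KL = -0.510826 + 1.611111 - 0.5 = 0.6003

0.6003


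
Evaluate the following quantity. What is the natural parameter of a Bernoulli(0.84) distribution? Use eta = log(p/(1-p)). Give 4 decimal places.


Natural parameter for Bernoulli: eta = log(p/(1-p)).
p = 0.84, 1-p = 0.16.
p/(1-p) = 5.25.
eta = log(5.25) = 1.6582

1.6582


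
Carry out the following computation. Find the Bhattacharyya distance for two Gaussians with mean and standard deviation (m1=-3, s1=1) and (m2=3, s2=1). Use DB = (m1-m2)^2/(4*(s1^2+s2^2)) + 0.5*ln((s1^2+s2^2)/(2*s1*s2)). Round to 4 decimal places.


Bhattacharyya distance between two Gaussians:
DB = (m1-m2)^2/(4*(s1^2+s2^2)) + (1/2)*ln((s1^2+s2^2)/(2*s1*s2)).
(m1-m2)^2 = (-6)^2 = 36.
s1^2+s2^2 = 1 + 1 = 2.
term1 = 36/8 = 4.5.
term2 = 0.5*ln(2/2.0) = 0.0.
DB = 4.5 + 0.0 = 4.5000

4.5000


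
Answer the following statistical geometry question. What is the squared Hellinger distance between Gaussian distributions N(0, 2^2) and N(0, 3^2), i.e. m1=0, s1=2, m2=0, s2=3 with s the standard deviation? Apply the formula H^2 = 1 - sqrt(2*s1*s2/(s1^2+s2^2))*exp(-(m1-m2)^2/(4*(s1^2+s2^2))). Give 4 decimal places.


Squared Hellinger distance for Gaussians:
H^2 = 1 - sqrt(2*s1*s2/(s1^2+s2^2)) * exp(-(m1-m2)^2/(4*(s1^2+s2^2))).
s1^2 = 4, s2^2 = 9, s1^2+s2^2 = 13.
sqrt(2*2*3/(13)) = 0.960769.
(m1-m2)^2 = (0)^2 = 0.
exp(-0/(4*13)) = exp(0.0) = 1.0.
H^2 = 1 - 0.960769*1.0 = 0.0392

0.0392


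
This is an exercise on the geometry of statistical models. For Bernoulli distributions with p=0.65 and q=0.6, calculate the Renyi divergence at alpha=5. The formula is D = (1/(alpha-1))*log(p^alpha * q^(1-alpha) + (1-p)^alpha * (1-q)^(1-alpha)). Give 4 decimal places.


Renyi divergence of order alpha between Bernoulli distributions:
D = (1/(alpha-1))*log(p^alpha * q^(1-alpha) + (1-p)^alpha * (1-q)^(1-alpha)).
alpha = 5, p = 0.65, q = 0.6.
p^alpha * q^(1-alpha) = 0.65^5 * 0.6^-4 = 0.895286.
(1-p)^alpha * (1-q)^(1-alpha) = 0.35^5 * 0.4^-4 = 0.205164.
sum = 0.895286 + 0.205164 = 1.10045.
D = (1/4)*log(1.10045) = 0.0239

0.0239


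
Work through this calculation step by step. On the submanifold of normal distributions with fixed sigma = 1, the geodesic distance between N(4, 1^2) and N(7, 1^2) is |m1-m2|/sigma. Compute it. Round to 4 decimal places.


On the fixed-variance normal subfamily, geodesic distance = |m1-m2|/sigma.
|4 - 7| = 3.
sigma = 1.
d = 3/1 = 3.0000

3.0000


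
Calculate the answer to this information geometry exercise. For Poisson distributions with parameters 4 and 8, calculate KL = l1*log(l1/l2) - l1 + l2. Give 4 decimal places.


KL divergence for Poisson:
KL = l1*log(l1/l2) - l1 + l2.
l1 = 4, l2 = 8.
log(4/8) = -0.693147.
l1*log(l1/l2) = 4 * -0.693147 = -2.772589.
KL = -2.772589 - 4 + 8 = 1.2274

1.2274


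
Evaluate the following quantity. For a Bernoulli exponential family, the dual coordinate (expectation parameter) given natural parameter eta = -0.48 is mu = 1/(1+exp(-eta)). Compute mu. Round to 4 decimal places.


Dual coordinate (expectation parameter) for Bernoulli:
mu = 1/(1+exp(-eta)).
eta = -0.48.
exp(-eta) = exp(0.48) = 1.616074.
mu = 1/(1+1.616074) = 0.3823

0.3823


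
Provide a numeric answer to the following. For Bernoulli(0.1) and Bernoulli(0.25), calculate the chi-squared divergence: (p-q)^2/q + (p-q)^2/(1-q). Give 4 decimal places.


Chi-squared divergence between Bernoulli distributions:
chi^2 = (p-q)^2/q + (p-q)^2/(1-q).
p = 0.1, q = 0.25, p-q = -0.15.
(p-q)^2 = 0.0225.
term1 = 0.0225/0.25 = 0.09.
term2 = 0.0225/0.75 = 0.03.
chi^2 = 0.09 + 0.03 = 0.1200

0.1200


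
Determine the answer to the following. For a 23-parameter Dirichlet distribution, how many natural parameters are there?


Exponential family dimension calculation:
Dirichlet with 23 components has 23 natural parameters.

23


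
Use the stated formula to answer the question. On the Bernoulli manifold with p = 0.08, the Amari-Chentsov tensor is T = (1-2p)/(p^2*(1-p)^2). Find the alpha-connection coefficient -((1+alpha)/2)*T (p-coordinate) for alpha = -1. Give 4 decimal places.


Skewness (Amari-Chentsov) tensor: T = (1-2p)/(p^2*(1-p)^2).
p = 0.08, 1-2p = 0.84, p^2 = 0.0064, (1-p)^2 = 0.8464.
T = 0.84/(0.0064 * 0.8464) = 155.068526.
In the p-coordinate, Gamma^(alpha) = Gamma^(0) - (alpha/2)*T with Gamma^(0) = (1/2)*g'(p) = -T/2,
so Gamma^(alpha) = -((1+alpha)/2)*T.
alpha = -1, -(1+alpha)/2 = 0.0.
Gamma = 0.0 * 155.068526 = 0.0000

0.0000


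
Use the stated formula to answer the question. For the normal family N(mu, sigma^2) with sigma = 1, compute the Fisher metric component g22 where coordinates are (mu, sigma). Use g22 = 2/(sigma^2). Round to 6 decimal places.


For the 2-parameter normal family, the Fisher metric has:
  g11 = 1/sigma^2, g22 = 2/sigma^2.
sigma = 1, sigma^2 = 1.
g22 = 2.000000

2.000000


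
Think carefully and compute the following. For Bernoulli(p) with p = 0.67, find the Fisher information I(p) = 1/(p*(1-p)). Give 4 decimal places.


For Bernoulli(p), Fisher information is I(p) = 1/(p*(1-p)).
p = 0.67, 1-p = 0.33.
p*(1-p) = 0.2211.
I(p) = 1/0.2211 = 4.5228

4.5228


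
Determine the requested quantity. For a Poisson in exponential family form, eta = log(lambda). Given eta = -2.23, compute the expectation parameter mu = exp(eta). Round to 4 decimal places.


Expectation parameter for Poisson exponential family:
mu = exp(eta).
eta = -2.23.
mu = exp(-2.23) = 0.1075

0.1075


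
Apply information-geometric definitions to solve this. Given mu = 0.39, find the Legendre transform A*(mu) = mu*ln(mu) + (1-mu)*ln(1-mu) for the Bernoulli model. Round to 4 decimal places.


Legendre transform for Bernoulli:
A*(mu) = mu*log(mu) + (1-mu)*log(1-mu).
mu = 0.39, 1-mu = 0.61.
mu*log(mu) = 0.39*log(0.39) = -0.367227.
(1-mu)*log(1-mu) = 0.61*log(0.61) = -0.301521.
A* = -0.367227 + -0.301521 = -0.6687

-0.6687


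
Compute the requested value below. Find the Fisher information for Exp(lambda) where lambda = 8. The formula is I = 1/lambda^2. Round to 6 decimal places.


Fisher information for exponential: I(lambda) = 1/lambda^2.
lambda = 8, lambda^2 = 64.
I = 1/64 = 0.015625

0.015625


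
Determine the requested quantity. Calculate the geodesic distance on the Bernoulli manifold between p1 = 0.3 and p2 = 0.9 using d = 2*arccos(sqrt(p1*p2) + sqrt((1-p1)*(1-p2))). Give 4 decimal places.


Geodesic distance on Bernoulli manifold:
d(p1,p2) = 2*arccos(sqrt(p1*p2) + sqrt((1-p1)*(1-p2))).
sqrt(p1*p2) = sqrt(0.3*0.9) = 0.519615.
sqrt((1-p1)*(1-p2)) = sqrt(0.7*0.1) = 0.264575.
arg = 0.519615 + 0.264575 = 0.78419.
d = 2*arccos(0.78419) = 1.3388

1.3388


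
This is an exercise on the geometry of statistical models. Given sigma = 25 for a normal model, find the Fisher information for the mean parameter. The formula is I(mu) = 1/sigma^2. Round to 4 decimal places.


The Fisher information for the mean of a normal distribution is I(mu) = 1/sigma^2.
sigma = 25, so sigma^2 = 625.
I(mu) = 1/625 = 0.0016

0.0016


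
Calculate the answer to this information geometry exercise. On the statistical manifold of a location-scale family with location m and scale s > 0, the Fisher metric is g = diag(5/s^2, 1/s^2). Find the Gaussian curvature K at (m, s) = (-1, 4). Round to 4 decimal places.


The metric has the form g = (A dm^2 + B ds^2)/s^2 with A = 5, B = 1.
Substitute u = sqrt(A/B)*m: g = B*(du^2 + ds^2)/s^2, i.e. B times the
Poincare upper half-plane metric, which has constant Gaussian curvature -1.
Scaling a 2D metric by a constant c divides the Gaussian curvature by c,
so K = -1/B = -1/(1) = -1.0000 everywhere (the point (m, s) = (-1, 4) is irrelevant:
the curvature is constant).
The requested Gaussian curvature is K = -1.0000.

-1.0000


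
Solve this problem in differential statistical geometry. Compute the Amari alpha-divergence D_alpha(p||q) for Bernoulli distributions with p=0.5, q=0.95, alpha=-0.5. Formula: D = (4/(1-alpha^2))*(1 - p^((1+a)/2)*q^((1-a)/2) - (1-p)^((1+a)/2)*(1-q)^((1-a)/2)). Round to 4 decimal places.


Amari alpha-divergence:
D = (4/(1-alpha^2))*(1 - p^((1+a)/2)*q^((1-a)/2) - (1-p)^((1+a)/2)*(1-q)^((1-a)/2)).
alpha = -0.5, p = 0.5, q = 0.95.
e1 = (1+alpha)/2 = 0.25, e2 = (1-alpha)/2 = 0.75.
t1 = p^e1 * q^e2 = 0.5^0.25 * 0.95^0.75 = 0.809161.
t2 = (1-p)^e1 * (1-q)^e2 = 0.5^0.25 * 0.05^0.75 = 0.088914.
4/(1-alpha^2) = 5.333333.
D = 5.333333*(1 - 0.809161 - 0.088914) = 0.5436

0.5436


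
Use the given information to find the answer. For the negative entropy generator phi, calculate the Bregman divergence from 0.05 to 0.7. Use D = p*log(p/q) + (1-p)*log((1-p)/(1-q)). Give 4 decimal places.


Bregman divergence with negative entropy generator:
D = p*log(p/q) + (1-p)*log((1-p)/(1-q)).
p = 0.05, q = 0.7.
p*log(p/q) = 0.05*log(0.05/0.7) = -0.131953.
(1-p)*log((1-p)/(1-q)) = 0.95*log(0.95/0.3) = 1.095046.
D = -0.131953 + 1.095046 = 0.9631

0.9631


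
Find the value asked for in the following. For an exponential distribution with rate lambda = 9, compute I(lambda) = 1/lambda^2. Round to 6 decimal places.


Fisher information for exponential: I(lambda) = 1/lambda^2.
lambda = 9, lambda^2 = 81.
I = 1/81 = 0.012346

0.012346


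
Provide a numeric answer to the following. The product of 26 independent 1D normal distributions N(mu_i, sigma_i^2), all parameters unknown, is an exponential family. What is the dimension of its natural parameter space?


Exponential family dimension calculation:
Each univariate normal has two natural parameters (mu/sigma^2 and -1/(2 sigma^2)).
With 26 independent components, dim = 2 * 26 = 52.

52


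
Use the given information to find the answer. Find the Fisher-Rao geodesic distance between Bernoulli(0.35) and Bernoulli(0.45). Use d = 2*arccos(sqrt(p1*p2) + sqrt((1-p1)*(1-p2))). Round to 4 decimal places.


Geodesic distance on Bernoulli manifold:
d(p1,p2) = 2*arccos(sqrt(p1*p2) + sqrt((1-p1)*(1-p2))).
sqrt(p1*p2) = sqrt(0.35*0.45) = 0.396863.
sqrt((1-p1)*(1-p2)) = sqrt(0.65*0.55) = 0.597913.
arg = 0.396863 + 0.597913 = 0.994776.
d = 2*arccos(0.994776) = 0.2045

0.2045


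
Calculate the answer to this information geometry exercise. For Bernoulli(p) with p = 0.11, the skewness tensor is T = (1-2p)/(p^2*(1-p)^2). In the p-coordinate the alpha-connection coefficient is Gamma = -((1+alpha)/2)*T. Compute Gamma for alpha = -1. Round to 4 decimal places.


Skewness (Amari-Chentsov) tensor: T = (1-2p)/(p^2*(1-p)^2).
p = 0.11, 1-2p = 0.78, p^2 = 0.0121, (1-p)^2 = 0.7921.
T = 0.78/(0.0121 * 0.7921) = 81.382161.
In the p-coordinate, Gamma^(alpha) = Gamma^(0) - (alpha/2)*T with Gamma^(0) = (1/2)*g'(p) = -T/2,
so Gamma^(alpha) = -((1+alpha)/2)*T.
alpha = -1, -(1+alpha)/2 = 0.0.
Gamma = 0.0 * 81.382161 = 0.0000

0.0000


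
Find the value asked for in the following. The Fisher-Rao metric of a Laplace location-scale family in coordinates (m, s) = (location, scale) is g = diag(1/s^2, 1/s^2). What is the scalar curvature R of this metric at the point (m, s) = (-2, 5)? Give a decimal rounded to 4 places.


The metric has the form g = (A dm^2 + B ds^2)/s^2 with A = 1, B = 1.
Substitute u = sqrt(A/B)*m: g = B*(du^2 + ds^2)/s^2, i.e. B times the
Poincare upper half-plane metric, which has constant Gaussian curvature -1.
Scaling a 2D metric by a constant c divides the Gaussian curvature by c,
so K = -1/B = -1/(1) = -1.0000 everywhere (the point (m, s) = (-2, 5) is irrelevant:
the curvature is constant).
Scalar curvature in dimension 2: R = 2K = -2/(1) = -2.0000.

-2.0000


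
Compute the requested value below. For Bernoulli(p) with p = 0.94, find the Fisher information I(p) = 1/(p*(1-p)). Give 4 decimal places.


For Bernoulli(p), Fisher information is I(p) = 1/(p*(1-p)).
p = 0.94, 1-p = 0.06.
p*(1-p) = 0.0564.
I(p) = 1/0.0564 = 17.7305

17.7305


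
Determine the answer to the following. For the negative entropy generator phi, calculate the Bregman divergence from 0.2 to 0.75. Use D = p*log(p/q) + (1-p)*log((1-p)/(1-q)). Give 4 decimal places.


Bregman divergence with negative entropy generator:
D = p*log(p/q) + (1-p)*log((1-p)/(1-q)).
p = 0.2, q = 0.75.
p*log(p/q) = 0.2*log(0.2/0.75) = -0.264351.
(1-p)*log((1-p)/(1-q)) = 0.8*log(0.8/0.25) = 0.930521.
D = -0.264351 + 0.930521 = 0.6662

0.6662


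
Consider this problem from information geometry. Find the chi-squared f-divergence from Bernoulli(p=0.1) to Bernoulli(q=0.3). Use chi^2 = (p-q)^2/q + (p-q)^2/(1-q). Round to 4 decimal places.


Chi-squared divergence between Bernoulli distributions:
chi^2 = (p-q)^2/q + (p-q)^2/(1-q).
p = 0.1, q = 0.3, p-q = -0.2.
(p-q)^2 = 0.04.
term1 = 0.04/0.3 = 0.133333.
term2 = 0.04/0.7 = 0.057143.
chi^2 = 0.133333 + 0.057143 = 0.1905

0.1905


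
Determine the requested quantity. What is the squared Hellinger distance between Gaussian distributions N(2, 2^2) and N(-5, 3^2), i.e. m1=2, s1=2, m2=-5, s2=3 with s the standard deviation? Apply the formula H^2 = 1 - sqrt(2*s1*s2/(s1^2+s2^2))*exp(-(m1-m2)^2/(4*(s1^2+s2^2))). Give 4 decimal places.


Squared Hellinger distance for Gaussians:
H^2 = 1 - sqrt(2*s1*s2/(s1^2+s2^2)) * exp(-(m1-m2)^2/(4*(s1^2+s2^2))).
s1^2 = 4, s2^2 = 9, s1^2+s2^2 = 13.
sqrt(2*2*3/(13)) = 0.960769.
(m1-m2)^2 = (7)^2 = 49.
exp(-49/(4*13)) = exp(-0.942308) = 0.389727.
H^2 = 1 - 0.960769*0.389727 = 0.6256

0.6256


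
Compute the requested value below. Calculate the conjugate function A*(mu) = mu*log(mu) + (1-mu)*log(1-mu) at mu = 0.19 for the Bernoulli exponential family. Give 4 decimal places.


Legendre transform for Bernoulli:
A*(mu) = mu*log(mu) + (1-mu)*log(1-mu).
mu = 0.19, 1-mu = 0.81.
mu*log(mu) = 0.19*log(0.19) = -0.315539.
(1-mu)*log(1-mu) = 0.81*log(0.81) = -0.170684.
A* = -0.315539 + -0.170684 = -0.4862

-0.4862


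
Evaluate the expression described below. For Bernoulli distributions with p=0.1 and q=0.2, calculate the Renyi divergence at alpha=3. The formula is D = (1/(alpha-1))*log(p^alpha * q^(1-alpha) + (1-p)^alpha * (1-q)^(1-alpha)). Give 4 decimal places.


Renyi divergence of order alpha between Bernoulli distributions:
D = (1/(alpha-1))*log(p^alpha * q^(1-alpha) + (1-p)^alpha * (1-q)^(1-alpha)).
alpha = 3, p = 0.1, q = 0.2.
p^alpha * q^(1-alpha) = 0.1^3 * 0.2^-2 = 0.025.
(1-p)^alpha * (1-q)^(1-alpha) = 0.9^3 * 0.8^-2 = 1.139063.
sum = 0.025 + 1.139063 = 1.164062.
D = (1/2)*log(1.164062) = 0.0760

0.0760


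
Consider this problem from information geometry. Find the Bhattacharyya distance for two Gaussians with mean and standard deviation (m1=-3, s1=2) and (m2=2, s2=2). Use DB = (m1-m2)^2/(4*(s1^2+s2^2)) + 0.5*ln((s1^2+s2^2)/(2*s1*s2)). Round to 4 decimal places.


Bhattacharyya distance between two Gaussians:
DB = (m1-m2)^2/(4*(s1^2+s2^2)) + (1/2)*ln((s1^2+s2^2)/(2*s1*s2)).
(m1-m2)^2 = (-5)^2 = 25.
s1^2+s2^2 = 4 + 4 = 8.
term1 = 25/32 = 0.78125.
term2 = 0.5*ln(8/8.0) = 0.0.
DB = 0.78125 + 0.0 = 0.7813

0.7813


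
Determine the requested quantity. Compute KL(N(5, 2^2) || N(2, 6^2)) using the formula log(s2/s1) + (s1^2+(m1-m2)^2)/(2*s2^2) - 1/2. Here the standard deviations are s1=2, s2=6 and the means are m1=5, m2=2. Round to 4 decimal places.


KL divergence between normal distributions:
KL = log(s2/s1) + (s1^2 + (m1-m2)^2)/(2*s2^2) - 1/2.
log(6/2) = 1.098612.
(2^2 + (5-2)^2)/(2*6^2) = (4 + 9)/72 = 0.180556.
KL = 1.098612 + 0.180556 - 0.5 = 0.7792

0.7792


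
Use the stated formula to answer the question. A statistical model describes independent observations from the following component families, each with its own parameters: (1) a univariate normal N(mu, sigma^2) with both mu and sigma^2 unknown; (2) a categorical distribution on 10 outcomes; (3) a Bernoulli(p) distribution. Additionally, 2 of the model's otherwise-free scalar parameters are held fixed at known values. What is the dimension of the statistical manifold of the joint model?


The dimension of a statistical manifold equals the number of free
(independent) real parameters of the model. For a product of independent
blocks the parameter counts add.
- normal (mu, sigma^2): 2.
- categorical on 10 outcomes (probabilities sum to 1): 10-1 = 9.
- Bernoulli (p): 1.
Total = 2 + 9 + 1 = 12.
2 parameter(s) fixed at known values: 12 - 2 = 10.
Dimension = 10

10


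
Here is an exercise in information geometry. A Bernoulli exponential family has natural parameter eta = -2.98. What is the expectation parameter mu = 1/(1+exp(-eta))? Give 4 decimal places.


Dual coordinate (expectation parameter) for Bernoulli:
mu = 1/(1+exp(-eta)).
eta = -2.98.
exp(-eta) = exp(2.98) = 19.687817.
mu = 1/(1+19.687817) = 0.0483

0.0483


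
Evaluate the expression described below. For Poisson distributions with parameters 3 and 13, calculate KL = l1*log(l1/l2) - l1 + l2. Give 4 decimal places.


KL divergence for Poisson:
KL = l1*log(l1/l2) - l1 + l2.
l1 = 3, l2 = 13.
log(3/13) = -1.466337.
l1*log(l1/l2) = 3 * -1.466337 = -4.399011.
KL = -4.399011 - 3 + 13 = 5.6010

5.6010


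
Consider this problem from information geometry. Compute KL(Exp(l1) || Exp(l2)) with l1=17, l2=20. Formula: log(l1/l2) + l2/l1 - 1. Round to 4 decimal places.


KL divergence for exponential family:
KL = log(l1/l2) + l2/l1 - 1.
log(17/20) = -0.162519.
20/17 = 1.176471.
KL = -0.162519 + 1.176471 - 1 = 0.0140

0.0140


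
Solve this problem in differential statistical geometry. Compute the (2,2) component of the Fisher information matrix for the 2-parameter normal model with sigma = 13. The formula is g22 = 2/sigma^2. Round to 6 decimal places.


For the 2-parameter normal family, the Fisher metric has:
  g11 = 1/sigma^2, g22 = 2/sigma^2.
sigma = 13, sigma^2 = 169.
g22 = 0.011834

0.011834


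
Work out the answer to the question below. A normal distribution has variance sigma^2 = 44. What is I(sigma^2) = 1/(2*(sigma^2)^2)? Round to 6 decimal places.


Fisher information for variance: I(sigma^2) = 1/(2*sigma^4).
sigma^2 = 44, so sigma^4 = 1936.
I = 1/(2*1936) = 1/3872 = 0.000258

0.000258


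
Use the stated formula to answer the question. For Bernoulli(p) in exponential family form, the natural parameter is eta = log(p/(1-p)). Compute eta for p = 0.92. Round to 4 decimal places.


Natural parameter for Bernoulli: eta = log(p/(1-p)).
p = 0.92, 1-p = 0.08.
p/(1-p) = 11.5.
eta = log(11.5) = 2.4423

2.4423


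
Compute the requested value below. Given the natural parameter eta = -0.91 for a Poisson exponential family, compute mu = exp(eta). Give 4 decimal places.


Expectation parameter for Poisson exponential family:
mu = exp(eta).
eta = -0.91.
mu = exp(-0.91) = 0.4025

0.4025


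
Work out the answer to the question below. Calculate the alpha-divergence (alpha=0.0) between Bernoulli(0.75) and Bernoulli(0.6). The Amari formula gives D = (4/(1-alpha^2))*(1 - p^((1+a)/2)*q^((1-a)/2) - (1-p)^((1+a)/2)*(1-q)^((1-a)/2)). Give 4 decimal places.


Amari alpha-divergence:
D = (4/(1-alpha^2))*(1 - p^((1+a)/2)*q^((1-a)/2) - (1-p)^((1+a)/2)*(1-q)^((1-a)/2)).
alpha = 0.0, p = 0.75, q = 0.6.
e1 = (1+alpha)/2 = 0.5, e2 = (1-alpha)/2 = 0.5.
t1 = p^e1 * q^e2 = 0.75^0.5 * 0.6^0.5 = 0.67082.
t2 = (1-p)^e1 * (1-q)^e2 = 0.25^0.5 * 0.4^0.5 = 0.316228.
4/(1-alpha^2) = 4.0.
D = 4.0*(1 - 0.67082 - 0.316228) = 0.0518

0.0518


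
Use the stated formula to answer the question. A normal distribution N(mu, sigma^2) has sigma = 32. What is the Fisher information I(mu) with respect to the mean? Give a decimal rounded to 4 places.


The Fisher information for the mean of a normal distribution is I(mu) = 1/sigma^2.
sigma = 32, so sigma^2 = 1024.
I(mu) = 1/1024 = 0.0010

0.0010


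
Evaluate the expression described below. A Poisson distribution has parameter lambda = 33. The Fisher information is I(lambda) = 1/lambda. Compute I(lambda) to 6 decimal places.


Fisher information for Poisson: I(lambda) = 1/lambda.
lambda = 33.
I(lambda) = 1/33 = 0.030303

0.030303


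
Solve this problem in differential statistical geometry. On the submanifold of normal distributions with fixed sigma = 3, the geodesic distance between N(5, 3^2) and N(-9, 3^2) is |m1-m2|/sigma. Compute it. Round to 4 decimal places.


On the fixed-variance normal subfamily, geodesic distance = |m1-m2|/sigma.
|5 - -9| = 14.
sigma = 3.
d = 14/3 = 4.6667

4.6667


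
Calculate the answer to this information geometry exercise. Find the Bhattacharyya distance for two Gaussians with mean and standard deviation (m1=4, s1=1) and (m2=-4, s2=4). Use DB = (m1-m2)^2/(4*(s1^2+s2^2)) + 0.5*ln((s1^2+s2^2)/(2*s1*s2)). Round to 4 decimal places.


Bhattacharyya distance between two Gaussians:
DB = (m1-m2)^2/(4*(s1^2+s2^2)) + (1/2)*ln((s1^2+s2^2)/(2*s1*s2)).
(m1-m2)^2 = (8)^2 = 64.
s1^2+s2^2 = 1 + 16 = 17.
term1 = 64/68 = 0.941176.
term2 = 0.5*ln(17/8.0) = 0.376886.
DB = 0.941176 + 0.376886 = 1.3181

1.3181


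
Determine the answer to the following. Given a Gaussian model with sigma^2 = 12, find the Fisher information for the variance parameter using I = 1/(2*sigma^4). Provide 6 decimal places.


Fisher information for variance: I(sigma^2) = 1/(2*sigma^4).
sigma^2 = 12, so sigma^4 = 144.
I = 1/(2*144) = 1/288 = 0.003472

0.003472


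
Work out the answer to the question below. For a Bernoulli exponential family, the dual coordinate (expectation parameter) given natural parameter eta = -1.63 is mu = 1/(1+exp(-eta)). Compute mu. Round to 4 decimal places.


Dual coordinate (expectation parameter) for Bernoulli:
mu = 1/(1+exp(-eta)).
eta = -1.63.
exp(-eta) = exp(1.63) = 5.103875.
mu = 1/(1+5.103875) = 0.1638

0.1638


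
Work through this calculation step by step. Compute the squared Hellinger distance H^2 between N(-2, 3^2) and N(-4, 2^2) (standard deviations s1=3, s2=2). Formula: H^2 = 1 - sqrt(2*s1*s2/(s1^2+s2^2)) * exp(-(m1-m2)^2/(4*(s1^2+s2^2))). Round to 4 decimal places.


Squared Hellinger distance for Gaussians:
H^2 = 1 - sqrt(2*s1*s2/(s1^2+s2^2)) * exp(-(m1-m2)^2/(4*(s1^2+s2^2))).
s1^2 = 9, s2^2 = 4, s1^2+s2^2 = 13.
sqrt(2*3*2/(13)) = 0.960769.
(m1-m2)^2 = (2)^2 = 4.
exp(-4/(4*13)) = exp(-0.076923) = 0.925961.
H^2 = 1 - 0.960769*0.925961 = 0.1104

0.1104


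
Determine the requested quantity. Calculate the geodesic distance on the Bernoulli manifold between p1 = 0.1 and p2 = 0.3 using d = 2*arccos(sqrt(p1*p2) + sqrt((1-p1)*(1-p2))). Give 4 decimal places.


Geodesic distance on Bernoulli manifold:
d(p1,p2) = 2*arccos(sqrt(p1*p2) + sqrt((1-p1)*(1-p2))).
sqrt(p1*p2) = sqrt(0.1*0.3) = 0.173205.
sqrt((1-p1)*(1-p2)) = sqrt(0.9*0.7) = 0.793725.
arg = 0.173205 + 0.793725 = 0.96693.
d = 2*arccos(0.96693) = 0.5158

0.5158


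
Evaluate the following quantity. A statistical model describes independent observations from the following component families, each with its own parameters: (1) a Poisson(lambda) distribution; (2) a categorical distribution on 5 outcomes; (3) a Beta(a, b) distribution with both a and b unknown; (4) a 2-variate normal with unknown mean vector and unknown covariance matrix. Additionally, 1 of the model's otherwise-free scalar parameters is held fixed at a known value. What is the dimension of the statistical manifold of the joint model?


The dimension of a statistical manifold equals the number of free
(independent) real parameters of the model. For a product of independent
blocks the parameter counts add.
- Poisson (lambda): 1.
- categorical on 5 outcomes (probabilities sum to 1): 5-1 = 4.
- Beta (a, b): 2.
- 2-variate normal: 2 (mean) + 2*3/2 = 3 (symmetric covariance) = 5.
Total = 1 + 4 + 2 + 5 = 12.
1 parameter(s) fixed at known values: 12 - 1 = 11.
Dimension = 11

11


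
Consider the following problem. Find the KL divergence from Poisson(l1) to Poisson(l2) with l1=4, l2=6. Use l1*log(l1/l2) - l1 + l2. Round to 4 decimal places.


KL divergence for Poisson:
KL = l1*log(l1/l2) - l1 + l2.
l1 = 4, l2 = 6.
log(4/6) = -0.405465.
l1*log(l1/l2) = 4 * -0.405465 = -1.62186.
KL = -1.62186 - 4 + 6 = 0.3781

0.3781


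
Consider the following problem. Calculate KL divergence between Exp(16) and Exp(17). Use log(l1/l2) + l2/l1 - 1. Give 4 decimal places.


KL divergence for exponential family:
KL = log(l1/l2) + l2/l1 - 1.
log(16/17) = -0.060625.
17/16 = 1.0625.
KL = -0.060625 + 1.0625 - 1 = 0.0019

0.0019


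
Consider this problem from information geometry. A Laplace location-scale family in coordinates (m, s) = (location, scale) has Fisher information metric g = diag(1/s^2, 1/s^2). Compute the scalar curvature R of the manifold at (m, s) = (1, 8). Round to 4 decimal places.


The metric has the form g = (A dm^2 + B ds^2)/s^2 with A = 1, B = 1.
Substitute u = sqrt(A/B)*m: g = B*(du^2 + ds^2)/s^2, i.e. B times the
Poincare upper half-plane metric, which has constant Gaussian curvature -1.
Scaling a 2D metric by a constant c divides the Gaussian curvature by c,
so K = -1/B = -1/(1) = -1.0000 everywhere (the point (m, s) = (1, 8) is irrelevant:
the curvature is constant).
Scalar curvature in dimension 2: R = 2K = -2/(1) = -2.0000.

-2.0000


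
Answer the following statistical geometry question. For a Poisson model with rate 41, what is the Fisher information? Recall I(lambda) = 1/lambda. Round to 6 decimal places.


Fisher information for Poisson: I(lambda) = 1/lambda.
lambda = 41.
I(lambda) = 1/41 = 0.024390

0.024390


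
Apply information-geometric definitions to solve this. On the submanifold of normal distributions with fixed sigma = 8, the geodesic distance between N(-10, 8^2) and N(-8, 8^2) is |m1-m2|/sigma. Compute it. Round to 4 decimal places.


On the fixed-variance normal subfamily, geodesic distance = |m1-m2|/sigma.
|-10 - -8| = 2.
sigma = 8.
d = 2/8 = 0.2500

0.2500


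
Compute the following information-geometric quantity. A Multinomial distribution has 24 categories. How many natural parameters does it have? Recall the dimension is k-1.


Exponential family dimension calculation:
For Multinomial with k=24 categories, dim = k-1 = 23.

23


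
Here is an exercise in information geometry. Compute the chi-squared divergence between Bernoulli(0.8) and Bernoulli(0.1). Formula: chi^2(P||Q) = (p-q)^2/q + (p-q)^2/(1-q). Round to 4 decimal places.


Chi-squared divergence between Bernoulli distributions:
chi^2 = (p-q)^2/q + (p-q)^2/(1-q).
p = 0.8, q = 0.1, p-q = 0.7.
(p-q)^2 = 0.49.
term1 = 0.49/0.1 = 4.9.
term2 = 0.49/0.9 = 0.544444.
chi^2 = 4.9 + 0.544444 = 5.4444

5.4444


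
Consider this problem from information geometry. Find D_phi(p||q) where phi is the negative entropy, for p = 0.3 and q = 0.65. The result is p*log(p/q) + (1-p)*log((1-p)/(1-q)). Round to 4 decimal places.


Bregman divergence with negative entropy generator:
D = p*log(p/q) + (1-p)*log((1-p)/(1-q)).
p = 0.3, q = 0.65.
p*log(p/q) = 0.3*log(0.3/0.65) = -0.231957.
(1-p)*log((1-p)/(1-q)) = 0.7*log(0.7/0.35) = 0.485203.
D = -0.231957 + 0.485203 = 0.2532

0.2532


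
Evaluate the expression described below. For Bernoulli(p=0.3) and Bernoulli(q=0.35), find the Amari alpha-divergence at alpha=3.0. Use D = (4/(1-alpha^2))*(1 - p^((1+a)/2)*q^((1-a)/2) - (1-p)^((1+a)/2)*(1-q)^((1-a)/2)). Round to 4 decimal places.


Amari alpha-divergence:
D = (4/(1-alpha^2))*(1 - p^((1+a)/2)*q^((1-a)/2) - (1-p)^((1+a)/2)*(1-q)^((1-a)/2)).
alpha = 3.0, p = 0.3, q = 0.35.
e1 = (1+alpha)/2 = 2.0, e2 = (1-alpha)/2 = -1.0.
t1 = p^e1 * q^e2 = 0.3^2.0 * 0.35^-1.0 = 0.257143.
t2 = (1-p)^e1 * (1-q)^e2 = 0.7^2.0 * 0.65^-1.0 = 0.753846.
4/(1-alpha^2) = -0.5.
D = -0.5*(1 - 0.257143 - 0.753846) = 0.0055

0.0055


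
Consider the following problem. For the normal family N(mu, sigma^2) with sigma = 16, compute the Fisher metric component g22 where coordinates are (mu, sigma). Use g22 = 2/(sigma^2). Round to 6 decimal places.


For the 2-parameter normal family, the Fisher metric has:
  g11 = 1/sigma^2, g22 = 2/sigma^2.
sigma = 16, sigma^2 = 256.
g22 = 0.007813

0.007813


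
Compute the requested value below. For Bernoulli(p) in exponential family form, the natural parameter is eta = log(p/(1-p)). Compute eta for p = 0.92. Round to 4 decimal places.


Natural parameter for Bernoulli: eta = log(p/(1-p)).
p = 0.92, 1-p = 0.08.
p/(1-p) = 11.5.
eta = log(11.5) = 2.4423

2.4423


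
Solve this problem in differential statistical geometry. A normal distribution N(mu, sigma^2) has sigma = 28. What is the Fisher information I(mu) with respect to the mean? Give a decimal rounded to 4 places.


The Fisher information for the mean of a normal distribution is I(mu) = 1/sigma^2.
sigma = 28, so sigma^2 = 784.
I(mu) = 1/784 = 0.0013

0.0013


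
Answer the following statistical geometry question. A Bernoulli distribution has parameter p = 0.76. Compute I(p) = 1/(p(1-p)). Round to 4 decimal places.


For Bernoulli(p), Fisher information is I(p) = 1/(p*(1-p)).
p = 0.76, 1-p = 0.24.
p*(1-p) = 0.1824.
I(p) = 1/0.1824 = 5.4825

5.4825


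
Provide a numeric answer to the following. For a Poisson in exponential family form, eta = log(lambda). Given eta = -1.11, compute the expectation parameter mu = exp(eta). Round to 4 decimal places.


Expectation parameter for Poisson exponential family:
mu = exp(eta).
eta = -1.11.
mu = exp(-1.11) = 0.3296

0.3296


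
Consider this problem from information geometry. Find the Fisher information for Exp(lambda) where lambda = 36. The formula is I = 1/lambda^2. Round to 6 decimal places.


Fisher information for exponential: I(lambda) = 1/lambda^2.
lambda = 36, lambda^2 = 1296.
I = 1/1296 = 0.000772

0.000772


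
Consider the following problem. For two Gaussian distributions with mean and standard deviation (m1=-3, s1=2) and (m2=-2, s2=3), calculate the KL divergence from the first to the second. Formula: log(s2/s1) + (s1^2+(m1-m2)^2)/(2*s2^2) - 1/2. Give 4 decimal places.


KL divergence between normal distributions:
KL = log(s2/s1) + (s1^2 + (m1-m2)^2)/(2*s2^2) - 1/2.
log(3/2) = 0.405465.
(2^2 + (-3--2)^2)/(2*3^2) = (4 + 1)/18 = 0.277778.
KL = 0.405465 + 0.277778 - 0.5 = 0.1832

0.1832


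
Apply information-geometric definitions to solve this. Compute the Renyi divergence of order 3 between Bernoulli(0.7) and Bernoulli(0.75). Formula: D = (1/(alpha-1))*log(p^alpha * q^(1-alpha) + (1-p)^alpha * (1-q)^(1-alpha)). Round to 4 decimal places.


Renyi divergence of order alpha between Bernoulli distributions:
D = (1/(alpha-1))*log(p^alpha * q^(1-alpha) + (1-p)^alpha * (1-q)^(1-alpha)).
alpha = 3, p = 0.7, q = 0.75.
p^alpha * q^(1-alpha) = 0.7^3 * 0.75^-2 = 0.609778.
(1-p)^alpha * (1-q)^(1-alpha) = 0.3^3 * 0.25^-2 = 0.432.
sum = 0.609778 + 0.432 = 1.041778.
D = (1/2)*log(1.041778) = 0.0205

0.0205


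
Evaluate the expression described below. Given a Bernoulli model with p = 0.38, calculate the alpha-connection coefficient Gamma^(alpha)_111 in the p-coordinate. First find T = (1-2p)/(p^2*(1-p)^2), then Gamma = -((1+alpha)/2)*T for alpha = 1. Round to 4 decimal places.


Skewness (Amari-Chentsov) tensor: T = (1-2p)/(p^2*(1-p)^2).
p = 0.38, 1-2p = 0.24, p^2 = 0.1444, (1-p)^2 = 0.3844.
T = 0.24/(0.1444 * 0.3844) = 4.323751.
In the p-coordinate, Gamma^(alpha) = Gamma^(0) - (alpha/2)*T with Gamma^(0) = (1/2)*g'(p) = -T/2,
so Gamma^(alpha) = -((1+alpha)/2)*T.
alpha = 1, -(1+alpha)/2 = -1.0.
Gamma = -1.0 * 4.323751 = -4.3238

-4.3238


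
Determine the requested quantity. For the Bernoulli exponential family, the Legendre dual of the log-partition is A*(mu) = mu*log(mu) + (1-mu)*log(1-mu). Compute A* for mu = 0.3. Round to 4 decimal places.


Legendre transform for Bernoulli:
A*(mu) = mu*log(mu) + (1-mu)*log(1-mu).
mu = 0.3, 1-mu = 0.7.
mu*log(mu) = 0.3*log(0.3) = -0.361192.
(1-mu)*log(1-mu) = 0.7*log(0.7) = -0.249672.
A* = -0.361192 + -0.249672 = -0.6109

-0.6109


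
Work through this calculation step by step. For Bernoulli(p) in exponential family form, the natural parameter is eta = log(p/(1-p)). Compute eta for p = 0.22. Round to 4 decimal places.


Natural parameter for Bernoulli: eta = log(p/(1-p)).
p = 0.22, 1-p = 0.78.
p/(1-p) = 0.282051.
eta = log(0.282051) = -1.2657

-1.2657


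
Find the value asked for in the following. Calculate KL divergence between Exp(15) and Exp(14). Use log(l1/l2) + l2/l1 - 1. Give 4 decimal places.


KL divergence for exponential family:
KL = log(l1/l2) + l2/l1 - 1.
log(15/14) = 0.068993.
14/15 = 0.933333.
KL = 0.068993 + 0.933333 - 1 = 0.0023

0.0023


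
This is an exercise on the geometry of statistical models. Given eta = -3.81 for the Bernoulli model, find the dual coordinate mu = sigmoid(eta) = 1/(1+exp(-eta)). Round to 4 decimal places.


Dual coordinate (expectation parameter) for Bernoulli:
mu = 1/(1+exp(-eta)).
eta = -3.81.
exp(-eta) = exp(3.81) = 45.150439.
mu = 1/(1+45.150439) = 0.0217

0.0217


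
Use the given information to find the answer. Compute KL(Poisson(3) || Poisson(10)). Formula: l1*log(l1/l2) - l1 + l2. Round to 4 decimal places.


KL divergence for Poisson:
KL = l1*log(l1/l2) - l1 + l2.
l1 = 3, l2 = 10.
log(3/10) = -1.203973.
l1*log(l1/l2) = 3 * -1.203973 = -3.611918.
KL = -3.611918 - 3 + 10 = 3.3881

3.3881


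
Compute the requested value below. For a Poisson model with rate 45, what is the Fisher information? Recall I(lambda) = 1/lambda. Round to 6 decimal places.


Fisher information for Poisson: I(lambda) = 1/lambda.
lambda = 45.
I(lambda) = 1/45 = 0.022222

0.022222


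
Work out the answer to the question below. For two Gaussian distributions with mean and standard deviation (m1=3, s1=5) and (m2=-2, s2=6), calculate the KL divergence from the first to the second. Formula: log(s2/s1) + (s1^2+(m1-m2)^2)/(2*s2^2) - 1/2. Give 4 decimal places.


KL divergence between normal distributions:
KL = log(s2/s1) + (s1^2 + (m1-m2)^2)/(2*s2^2) - 1/2.
log(6/5) = 0.182322.
(5^2 + (3--2)^2)/(2*6^2) = (25 + 25)/72 = 0.694444.
KL = 0.182322 + 0.694444 - 0.5 = 0.3768

0.3768


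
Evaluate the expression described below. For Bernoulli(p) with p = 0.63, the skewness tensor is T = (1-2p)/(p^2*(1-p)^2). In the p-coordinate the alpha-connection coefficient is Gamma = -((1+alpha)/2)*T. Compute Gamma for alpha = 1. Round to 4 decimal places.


Skewness (Amari-Chentsov) tensor: T = (1-2p)/(p^2*(1-p)^2).
p = 0.63, 1-2p = -0.26, p^2 = 0.3969, (1-p)^2 = 0.1369.
T = -0.26/(0.3969 * 0.1369) = -4.785076.
In the p-coordinate, Gamma^(alpha) = Gamma^(0) - (alpha/2)*T with Gamma^(0) = (1/2)*g'(p) = -T/2,
so Gamma^(alpha) = -((1+alpha)/2)*T.
alpha = 1, -(1+alpha)/2 = -1.0.
Gamma = -1.0 * -4.785076 = 4.7851

4.7851


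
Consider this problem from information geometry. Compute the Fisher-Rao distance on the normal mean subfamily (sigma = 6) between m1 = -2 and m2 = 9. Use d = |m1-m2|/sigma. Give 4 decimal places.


On the fixed-variance normal subfamily, geodesic distance = |m1-m2|/sigma.
|-2 - 9| = 11.
sigma = 6.
d = 11/6 = 1.8333

1.8333


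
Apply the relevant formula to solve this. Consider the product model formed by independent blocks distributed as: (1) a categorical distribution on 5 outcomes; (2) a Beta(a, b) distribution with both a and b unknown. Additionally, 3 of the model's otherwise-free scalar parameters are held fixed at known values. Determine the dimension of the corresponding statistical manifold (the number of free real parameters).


The dimension of a statistical manifold equals the number of free
(independent) real parameters of the model. For a product of independent
blocks the parameter counts add.
- categorical on 5 outcomes (probabilities sum to 1): 5-1 = 4.
- Beta (a, b): 2.
Total = 4 + 2 = 6.
3 parameter(s) fixed at known values: 6 - 3 = 3.
Dimension = 3

3


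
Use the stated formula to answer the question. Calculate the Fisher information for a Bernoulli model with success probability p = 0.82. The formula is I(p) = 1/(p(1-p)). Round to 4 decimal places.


For Bernoulli(p), Fisher information is I(p) = 1/(p*(1-p)).
p = 0.82, 1-p = 0.18.
p*(1-p) = 0.1476.
I(p) = 1/0.1476 = 6.7751

6.7751


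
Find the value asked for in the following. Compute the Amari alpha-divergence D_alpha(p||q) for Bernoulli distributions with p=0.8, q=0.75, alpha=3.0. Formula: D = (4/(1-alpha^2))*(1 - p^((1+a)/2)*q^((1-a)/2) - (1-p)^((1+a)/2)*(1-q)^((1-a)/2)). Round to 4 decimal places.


Amari alpha-divergence:
D = (4/(1-alpha^2))*(1 - p^((1+a)/2)*q^((1-a)/2) - (1-p)^((1+a)/2)*(1-q)^((1-a)/2)).
alpha = 3.0, p = 0.8, q = 0.75.
e1 = (1+alpha)/2 = 2.0, e2 = (1-alpha)/2 = -1.0.
t1 = p^e1 * q^e2 = 0.8^2.0 * 0.75^-1.0 = 0.853333.
t2 = (1-p)^e1 * (1-q)^e2 = 0.2^2.0 * 0.25^-1.0 = 0.16.
4/(1-alpha^2) = -0.5.
D = -0.5*(1 - 0.853333 - 0.16) = 0.0067

0.0067


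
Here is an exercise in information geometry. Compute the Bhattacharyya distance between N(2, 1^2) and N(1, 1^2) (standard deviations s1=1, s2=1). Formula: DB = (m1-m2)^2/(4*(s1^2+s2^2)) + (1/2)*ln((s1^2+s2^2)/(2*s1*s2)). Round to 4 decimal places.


Bhattacharyya distance between two Gaussians:
DB = (m1-m2)^2/(4*(s1^2+s2^2)) + (1/2)*ln((s1^2+s2^2)/(2*s1*s2)).
(m1-m2)^2 = (1)^2 = 1.
s1^2+s2^2 = 1 + 1 = 2.
term1 = 1/8 = 0.125.
term2 = 0.5*ln(2/2.0) = 0.0.
DB = 0.125 + 0.0 = 0.1250

0.1250


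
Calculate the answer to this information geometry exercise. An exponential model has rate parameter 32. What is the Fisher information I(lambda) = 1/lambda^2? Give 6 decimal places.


Fisher information for exponential: I(lambda) = 1/lambda^2.
lambda = 32, lambda^2 = 1024.
I = 1/1024 = 0.000977

0.000977


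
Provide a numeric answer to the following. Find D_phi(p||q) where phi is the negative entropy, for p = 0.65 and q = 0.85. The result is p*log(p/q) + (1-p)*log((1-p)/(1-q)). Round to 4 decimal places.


Bregman divergence with negative entropy generator:
D = p*log(p/q) + (1-p)*log((1-p)/(1-q)).
p = 0.65, q = 0.85.
p*log(p/q) = 0.65*log(0.65/0.85) = -0.174372.
(1-p)*log((1-p)/(1-q)) = 0.35*log(0.35/0.15) = 0.296554.
D = -0.174372 + 0.296554 = 0.1222

0.1222


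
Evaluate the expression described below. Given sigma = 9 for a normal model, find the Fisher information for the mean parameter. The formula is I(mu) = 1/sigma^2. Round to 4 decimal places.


The Fisher information for the mean of a normal distribution is I(mu) = 1/sigma^2.
sigma = 9, so sigma^2 = 81.
I(mu) = 1/81 = 0.0123

0.0123


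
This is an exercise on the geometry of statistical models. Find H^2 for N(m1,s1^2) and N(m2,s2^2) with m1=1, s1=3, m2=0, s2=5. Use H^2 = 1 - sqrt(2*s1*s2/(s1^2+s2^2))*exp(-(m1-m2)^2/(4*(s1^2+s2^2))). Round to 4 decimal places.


Squared Hellinger distance for Gaussians:
H^2 = 1 - sqrt(2*s1*s2/(s1^2+s2^2)) * exp(-(m1-m2)^2/(4*(s1^2+s2^2))).
s1^2 = 9, s2^2 = 25, s1^2+s2^2 = 34.
sqrt(2*3*5/(34)) = 0.939336.
(m1-m2)^2 = (1)^2 = 1.
exp(-1/(4*34)) = exp(-0.007353) = 0.992674.
H^2 = 1 - 0.939336*0.992674 = 0.0675

0.0675


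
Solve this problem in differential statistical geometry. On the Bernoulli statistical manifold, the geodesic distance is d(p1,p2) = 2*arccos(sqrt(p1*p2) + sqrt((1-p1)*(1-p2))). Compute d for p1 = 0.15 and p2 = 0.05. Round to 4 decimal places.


Geodesic distance on Bernoulli manifold:
d(p1,p2) = 2*arccos(sqrt(p1*p2) + sqrt((1-p1)*(1-p2))).
sqrt(p1*p2) = sqrt(0.15*0.05) = 0.086603.
sqrt((1-p1)*(1-p2)) = sqrt(0.85*0.95) = 0.89861.
arg = 0.086603 + 0.89861 = 0.985213.
d = 2*arccos(0.985213) = 0.3444

0.3444


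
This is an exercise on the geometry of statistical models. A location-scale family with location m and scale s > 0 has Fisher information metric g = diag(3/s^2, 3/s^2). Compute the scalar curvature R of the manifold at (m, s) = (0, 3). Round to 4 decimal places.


The metric has the form g = (A dm^2 + B ds^2)/s^2 with A = 3, B = 3.
Substitute u = sqrt(A/B)*m: g = B*(du^2 + ds^2)/s^2, i.e. B times the
Poincare upper half-plane metric, which has constant Gaussian curvature -1.
Scaling a 2D metric by a constant c divides the Gaussian curvature by c,
so K = -1/B = -1/(3) = -0.3333 everywhere (the point (m, s) = (0, 3) is irrelevant:
the curvature is constant).
Scalar curvature in dimension 2: R = 2K = -2/(3) = -0.6667.

-0.6667
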